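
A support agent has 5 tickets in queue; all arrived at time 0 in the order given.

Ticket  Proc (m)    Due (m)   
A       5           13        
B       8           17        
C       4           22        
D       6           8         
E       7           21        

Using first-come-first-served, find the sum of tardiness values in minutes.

FIFO (arrival order): A B C D E.
A: 0→5, due 13, tardiness 0
B: 5→13, due 17, tardiness 0
C: 13→17, due 22, tardiness 0
D: 17→23, due 8, tardiness 15
E: 23→30, due 21, tardiness 9
Sum = 0+0+0+15+9 = 24.

24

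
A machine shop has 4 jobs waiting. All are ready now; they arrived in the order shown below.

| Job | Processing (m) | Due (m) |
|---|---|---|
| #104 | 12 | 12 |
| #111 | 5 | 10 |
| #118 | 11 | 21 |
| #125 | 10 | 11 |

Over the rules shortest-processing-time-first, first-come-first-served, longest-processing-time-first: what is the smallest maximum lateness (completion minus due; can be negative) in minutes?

SPT (increasing processing time): #111 #125 #118 #104.
#111: 0→5, due 10, lateness -5
#125: 5→15, due 11, lateness 4
#118: 15→26, due 21, lateness 5
#104: 26→38, due 12, lateness 26
Maximum = 26.
FIFO (arrival order): #104 #111 #118 #125.
#104: 0→12, due 12, lateness 0
#111: 12→17, due 10, lateness 7
#118: 17→28, due 21, lateness 7
#125: 28→38, due 11, lateness 27
Maximum = 27.
LPT (decreasing processing time): #104 #118 #125 #111.
#104: 0→12, due 12, lateness 0
#118: 12→23, due 21, lateness 2
#125: 23→33, due 11, lateness 22
#111: 33→38, due 10, lateness 28
Maximum = 28.
SPT 26, FIFO 27, LPT 28 → minimum 26.

26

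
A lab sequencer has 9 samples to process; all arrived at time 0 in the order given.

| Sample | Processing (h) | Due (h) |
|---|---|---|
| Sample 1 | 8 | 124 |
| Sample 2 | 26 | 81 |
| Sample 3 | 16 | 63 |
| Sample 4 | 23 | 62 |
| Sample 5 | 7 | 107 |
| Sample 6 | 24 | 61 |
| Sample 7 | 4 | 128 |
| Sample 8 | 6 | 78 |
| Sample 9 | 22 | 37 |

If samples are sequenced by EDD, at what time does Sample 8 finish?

EDD (increasing due date): Sample 9 Sample 6 Sample 4 Sample 3 Sample 8 Sample 2 Sample 5 Sample 1 Sample 7.
Sample 9: 0→22
Sample 6: 22→46
Sample 4: 46→69
Sample 3: 69→85
Sample 8: 85→91

91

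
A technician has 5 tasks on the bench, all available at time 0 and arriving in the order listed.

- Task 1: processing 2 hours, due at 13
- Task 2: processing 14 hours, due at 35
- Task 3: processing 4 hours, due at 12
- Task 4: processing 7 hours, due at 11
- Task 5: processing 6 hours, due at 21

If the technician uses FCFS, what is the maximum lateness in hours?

FIFO (arrival order): Task 1 Task 2 Task 3 Task 4 Task 5.
Task 1: 0→2, due 13, lateness -11
Task 2: 2→16, due 35, lateness -19
Task 3: 16→20, due 12, lateness 8
Task 4: 20→27, due 11, lateness 16
Task 5: 27→33, due 21, lateness 12
Maximum = 16.

16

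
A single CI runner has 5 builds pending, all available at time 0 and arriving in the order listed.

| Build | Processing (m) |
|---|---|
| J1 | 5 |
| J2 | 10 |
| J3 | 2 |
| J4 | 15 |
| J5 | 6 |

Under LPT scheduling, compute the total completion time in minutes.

LPT (decreasing processing time): J4 J2 J5 J1 J3.
J4: 0→15
J2: 15→25
J5: 25→31
J1: 31→36
J3: 36→38
Sum = 15+25+31+36+38 = 145.

145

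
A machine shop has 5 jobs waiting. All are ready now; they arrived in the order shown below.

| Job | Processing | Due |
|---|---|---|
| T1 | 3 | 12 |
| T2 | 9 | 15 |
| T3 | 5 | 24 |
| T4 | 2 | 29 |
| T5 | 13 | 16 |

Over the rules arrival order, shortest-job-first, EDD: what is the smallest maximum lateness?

9

FIFO (arrival order): T1 T2 T3 T4 T5.
T1: 0→3, due 12, lateness -9
T2: 3→12, due 15, lateness -3
T3: 12→17, due 24, lateness -7
T4: 17→19, due 29, lateness -10
T5: 19→32, due 16, lateness 16
Maximum = 16.
SPT (increasing processing time): T4 T1 T3 T2 T5.
T4: 0→2, due 29, lateness -27
T1: 2→5, due 12, lateness -7
T3: 5→10, due 24, lateness -14
T2: 10→19, due 15, lateness 4
T5: 19→32, due 16, lateness 16
Maximum = 16.
EDD (increasing due date): T1 T2 T5 T3 T4.
T1: 0→3, due 12, lateness -9
T2: 3→12, due 15, lateness -3
T5: 12→25, due 16, lateness 9
T3: 25→30, due 24, lateness 6
T4: 30→32, due 29, lateness 3
Maximum = 9.
FIFO 16, SPT 16, EDD 9 → minimum 9.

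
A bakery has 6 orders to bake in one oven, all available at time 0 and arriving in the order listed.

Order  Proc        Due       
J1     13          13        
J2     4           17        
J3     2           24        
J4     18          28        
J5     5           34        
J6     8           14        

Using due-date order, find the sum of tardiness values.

51

EDD (increasing due date): J1 J6 J2 J3 J4 J5.
J1: 0→13, due 13, tardiness 0
J6: 13→21, due 14, tardiness 7
J2: 21→25, due 17, tardiness 8
J3: 25→27, due 24, tardiness 3
J4: 27→45, due 28, tardiness 17
J5: 45→50, due 34, tardiness 16
Sum = 0+7+8+3+17+16 = 51.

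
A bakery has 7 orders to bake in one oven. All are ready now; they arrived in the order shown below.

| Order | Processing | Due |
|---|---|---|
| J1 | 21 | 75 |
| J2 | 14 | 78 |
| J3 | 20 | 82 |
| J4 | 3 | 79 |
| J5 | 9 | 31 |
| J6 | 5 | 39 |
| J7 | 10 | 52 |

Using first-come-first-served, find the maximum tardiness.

36

FIFO (arrival order): J1 J2 J3 J4 J5 J6 J7.
J1: 0→21, due 75, tardiness 0
J2: 21→35, due 78, tardiness 0
J3: 35→55, due 82, tardiness 0
J4: 55→58, due 79, tardiness 0
J5: 58→67, due 31, tardiness 36
J6: 67→72, due 39, tardiness 33
J7: 72→82, due 52, tardiness 30
Maximum = 36.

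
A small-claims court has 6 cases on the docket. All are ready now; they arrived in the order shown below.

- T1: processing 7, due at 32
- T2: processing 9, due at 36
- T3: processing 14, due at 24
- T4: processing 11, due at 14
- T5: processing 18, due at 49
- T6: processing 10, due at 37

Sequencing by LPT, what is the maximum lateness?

LPT (decreasing processing time): T5 T3 T4 T6 T2 T1.
T5: 0→18, due 49, lateness -31
T3: 18→32, due 24, lateness 8
T4: 32→43, due 14, lateness 29
T6: 43→53, due 37, lateness 16
T2: 53→62, due 36, lateness 26
T1: 62→69, due 32, lateness 37
Maximum = 37.

37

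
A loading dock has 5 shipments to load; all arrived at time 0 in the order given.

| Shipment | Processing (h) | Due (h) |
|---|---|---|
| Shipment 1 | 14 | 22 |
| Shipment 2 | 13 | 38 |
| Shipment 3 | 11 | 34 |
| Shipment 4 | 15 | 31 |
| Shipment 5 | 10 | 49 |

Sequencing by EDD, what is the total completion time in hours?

EDD (increasing due date): Shipment 1 Shipment 4 Shipment 3 Shipment 2 Shipment 5.
Shipment 1: 0→14
Shipment 4: 14→29
Shipment 3: 29→40
Shipment 2: 40→53
Shipment 5: 53→63
Sum = 14+29+40+53+63 = 199.

199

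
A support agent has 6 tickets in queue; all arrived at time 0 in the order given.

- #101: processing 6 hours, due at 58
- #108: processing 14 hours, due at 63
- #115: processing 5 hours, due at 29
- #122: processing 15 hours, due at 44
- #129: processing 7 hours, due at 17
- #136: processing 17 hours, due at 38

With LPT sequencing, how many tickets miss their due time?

LPT (decreasing processing time): #136 #122 #108 #129 #101 #115.
#136: 0→17, due 38, tardiness 0
#122: 17→32, due 44, tardiness 0
#108: 32→46, due 63, tardiness 0
#129: 46→53, due 17, tardiness 36
#101: 53→59, due 58, tardiness 1
#115: 59→64, due 29, tardiness 35
Late tickets: 3.

3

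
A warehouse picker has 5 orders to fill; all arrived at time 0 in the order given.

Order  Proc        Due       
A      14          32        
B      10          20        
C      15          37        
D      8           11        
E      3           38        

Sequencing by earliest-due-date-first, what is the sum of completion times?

155

EDD (increasing due date): D B A C E.
D: 0→8
B: 8→18
A: 18→32
C: 32→47
E: 47→50
Sum = 8+18+32+47+50 = 155.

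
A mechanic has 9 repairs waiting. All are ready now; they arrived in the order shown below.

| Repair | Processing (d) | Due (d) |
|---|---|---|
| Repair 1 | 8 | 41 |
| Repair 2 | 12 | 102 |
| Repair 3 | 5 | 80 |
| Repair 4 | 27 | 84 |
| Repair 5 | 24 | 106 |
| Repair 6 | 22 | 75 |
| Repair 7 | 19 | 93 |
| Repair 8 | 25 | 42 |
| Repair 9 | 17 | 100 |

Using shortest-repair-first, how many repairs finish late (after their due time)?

4

SPT (increasing processing time): Repair 3 Repair 1 Repair 2 Repair 9 Repair 7 Repair 6 Repair 5 Repair 8 Repair 4.
Repair 3: 0→5, due 80, tardiness 0
Repair 1: 5→13, due 41, tardiness 0
Repair 2: 13→25, due 102, tardiness 0
Repair 9: 25→42, due 100, tardiness 0
Repair 7: 42→61, due 93, tardiness 0
Repair 6: 61→83, due 75, tardiness 8
Repair 5: 83→107, due 106, tardiness 1
Repair 8: 107→132, due 42, tardiness 90
Repair 4: 132→159, due 84, tardiness 75
Late repairs: 4.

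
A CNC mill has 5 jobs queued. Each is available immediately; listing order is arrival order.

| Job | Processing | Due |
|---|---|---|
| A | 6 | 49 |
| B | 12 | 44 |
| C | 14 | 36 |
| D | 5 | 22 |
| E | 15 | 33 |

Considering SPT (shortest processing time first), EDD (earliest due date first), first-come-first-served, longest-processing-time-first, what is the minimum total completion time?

128

SPT (increasing processing time): D A B C E.
D: 0→5
A: 5→11
B: 11→23
C: 23→37
E: 37→52
Sum = 5+11+23+37+52 = 128.
EDD (increasing due date): D E C B A.
D: 0→5
E: 5→20
C: 20→34
B: 34→46
A: 46→52
Sum = 5+20+34+46+52 = 157.
FIFO (arrival order): A B C D E.
A: 0→6
B: 6→18
C: 18→32
D: 32→37
E: 37→52
Sum = 6+18+32+37+52 = 145.
LPT (decreasing processing time): E C B A D.
E: 0→15
C: 15→29
B: 29→41
A: 41→47
D: 47→52
Sum = 15+29+41+47+52 = 184.
SPT 128, EDD 157, FIFO 145, LPT 184 → minimum 128.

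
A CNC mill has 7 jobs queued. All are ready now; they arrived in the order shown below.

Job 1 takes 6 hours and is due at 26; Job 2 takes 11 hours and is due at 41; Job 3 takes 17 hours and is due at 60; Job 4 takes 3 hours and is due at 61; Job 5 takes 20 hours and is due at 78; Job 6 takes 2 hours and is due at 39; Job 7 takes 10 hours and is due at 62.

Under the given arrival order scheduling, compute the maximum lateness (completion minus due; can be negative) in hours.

FIFO (arrival order): Job 1 Job 2 Job 3 Job 4 Job 5 Job 6 Job 7.
Job 1: 0→6, due 26, lateness -20
Job 2: 6→17, due 41, lateness -24
Job 3: 17→34, due 60, lateness -26
Job 4: 34→37, due 61, lateness -24
Job 5: 37→57, due 78, lateness -21
Job 6: 57→59, due 39, lateness 20
Job 7: 59→69, due 62, lateness 7
Maximum = 20.

20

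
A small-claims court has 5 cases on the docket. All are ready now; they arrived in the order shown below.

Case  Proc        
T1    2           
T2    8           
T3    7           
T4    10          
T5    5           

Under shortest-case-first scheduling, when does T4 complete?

SPT (increasing processing time): T1 T5 T3 T2 T4.
T1: 0→2
T5: 2→7
T3: 7→14
T2: 14→22
T4: 22→32

32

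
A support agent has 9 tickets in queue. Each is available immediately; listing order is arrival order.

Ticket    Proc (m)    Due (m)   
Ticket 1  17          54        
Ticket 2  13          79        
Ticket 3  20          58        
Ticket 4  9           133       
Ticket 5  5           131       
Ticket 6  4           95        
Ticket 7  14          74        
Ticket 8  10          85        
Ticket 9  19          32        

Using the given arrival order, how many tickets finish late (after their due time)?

3

FIFO (arrival order): Ticket 1 Ticket 2 Ticket 3 Ticket 4 Ticket 5 Ticket 6 Ticket 7 Ticket 8 Ticket 9.
Ticket 1: 0→17, due 54, tardiness 0
Ticket 2: 17→30, due 79, tardiness 0
Ticket 3: 30→50, due 58, tardiness 0
Ticket 4: 50→59, due 133, tardiness 0
Ticket 5: 59→64, due 131, tardiness 0
Ticket 6: 64→68, due 95, tardiness 0
Ticket 7: 68→82, due 74, tardiness 8
Ticket 8: 82→92, due 85, tardiness 7
Ticket 9: 92→111, due 32, tardiness 79
Late tickets: 3.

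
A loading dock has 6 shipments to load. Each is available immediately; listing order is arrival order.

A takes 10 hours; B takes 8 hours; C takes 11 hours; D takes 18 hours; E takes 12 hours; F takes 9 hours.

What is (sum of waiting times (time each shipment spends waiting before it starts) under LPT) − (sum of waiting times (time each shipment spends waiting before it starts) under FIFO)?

LPT (decreasing processing time): D E C A F B.
D: waits 0, runs 0→18
E: waits 18, runs 18→30
C: waits 30, runs 30→41
A: waits 41, runs 41→51
F: waits 51, runs 51→60
B: waits 60, runs 60→68
Sum = 0+18+30+41+51+60 = 200.
FIFO (arrival order): A B C D E F.
A: waits 0, runs 0→10
B: waits 10, runs 10→18
C: waits 18, runs 18→29
D: waits 29, runs 29→47
E: waits 47, runs 47→59
F: waits 59, runs 59→68
Sum = 0+10+18+29+47+59 = 163.
Difference = 200 − 163 = 37.

37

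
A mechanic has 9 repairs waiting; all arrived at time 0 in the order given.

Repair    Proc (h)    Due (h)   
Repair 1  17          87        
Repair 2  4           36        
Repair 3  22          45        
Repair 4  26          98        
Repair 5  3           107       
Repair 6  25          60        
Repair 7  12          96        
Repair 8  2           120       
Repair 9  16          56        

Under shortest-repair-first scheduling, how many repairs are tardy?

SPT (increasing processing time): Repair 8 Repair 5 Repair 2 Repair 7 Repair 9 Repair 1 Repair 3 Repair 6 Repair 4.
Repair 8: 0→2, due 120, tardiness 0
Repair 5: 2→5, due 107, tardiness 0
Repair 2: 5→9, due 36, tardiness 0
Repair 7: 9→21, due 96, tardiness 0
Repair 9: 21→37, due 56, tardiness 0
Repair 1: 37→54, due 87, tardiness 0
Repair 3: 54→76, due 45, tardiness 31
Repair 6: 76→101, due 60, tardiness 41
Repair 4: 101→127, due 98, tardiness 29
Late repairs: 3.

3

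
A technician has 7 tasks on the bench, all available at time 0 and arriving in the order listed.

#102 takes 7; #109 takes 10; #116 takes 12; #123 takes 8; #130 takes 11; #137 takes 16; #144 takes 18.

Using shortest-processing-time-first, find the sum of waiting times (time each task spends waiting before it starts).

SPT (increasing processing time): #102 #123 #109 #130 #116 #137 #144.
#102: waits 0, runs 0→7
#123: waits 7, runs 7→15
#109: waits 15, runs 15→25
#130: waits 25, runs 25→36
#116: waits 36, runs 36→48
#137: waits 48, runs 48→64
#144: waits 64, runs 64→82
Sum = 0+7+15+25+36+48+64 = 195.

195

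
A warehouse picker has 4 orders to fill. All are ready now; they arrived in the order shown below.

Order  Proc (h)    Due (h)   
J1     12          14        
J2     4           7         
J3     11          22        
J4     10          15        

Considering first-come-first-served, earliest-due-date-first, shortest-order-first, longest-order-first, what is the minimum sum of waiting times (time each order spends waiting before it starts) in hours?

FIFO (arrival order): J1 J2 J3 J4.
J1: waits 0, runs 0→12
J2: waits 12, runs 12→16
J3: waits 16, runs 16→27
J4: waits 27, runs 27→37
Sum = 0+12+16+27 = 55.
EDD (increasing due date): J2 J1 J4 J3.
J2: waits 0, runs 0→4
J1: waits 4, runs 4→16
J4: waits 16, runs 16→26
J3: waits 26, runs 26→37
Sum = 0+4+16+26 = 46.
SPT (increasing processing time): J2 J4 J3 J1.
J2: waits 0, runs 0→4
J4: waits 4, runs 4→14
J3: waits 14, runs 14→25
J1: waits 25, runs 25→37
Sum = 0+4+14+25 = 43.
LPT (decreasing processing time): J1 J3 J4 J2.
J1: waits 0, runs 0→12
J3: waits 12, runs 12→23
J4: waits 23, runs 23→33
J2: waits 33, runs 33→37
Sum = 0+12+23+33 = 68.
FIFO 55, EDD 46, SPT 43, LPT 68 → minimum 43.

43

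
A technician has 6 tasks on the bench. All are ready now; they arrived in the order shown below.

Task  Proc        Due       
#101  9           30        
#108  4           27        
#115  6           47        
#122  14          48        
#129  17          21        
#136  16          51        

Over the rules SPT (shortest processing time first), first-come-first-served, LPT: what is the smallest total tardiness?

SPT (increasing processing time): #108 #115 #101 #122 #136 #129.
#108: 0→4, due 27, tardiness 0
#115: 4→10, due 47, tardiness 0
#101: 10→19, due 30, tardiness 0
#122: 19→33, due 48, tardiness 0
#136: 33→49, due 51, tardiness 0
#129: 49→66, due 21, tardiness 45
Sum = 0+0+0+0+0+45 = 45.
FIFO (arrival order): #101 #108 #115 #122 #129 #136.
#101: 0→9, due 30, tardiness 0
#108: 9→13, due 27, tardiness 0
#115: 13→19, due 47, tardiness 0
#122: 19→33, due 48, tardiness 0
#129: 33→50, due 21, tardiness 29
#136: 50→66, due 51, tardiness 15
Sum = 0+0+0+0+29+15 = 44.
LPT (decreasing processing time): #129 #136 #122 #101 #115 #108.
#129: 0→17, due 21, tardiness 0
#136: 17→33, due 51, tardiness 0
#122: 33→47, due 48, tardiness 0
#101: 47→56, due 30, tardiness 26
#115: 56→62, due 47, tardiness 15
#108: 62→66, due 27, tardiness 39
Sum = 0+0+0+26+15+39 = 80.
SPT 45, FIFO 44, LPT 80 → minimum 44.

44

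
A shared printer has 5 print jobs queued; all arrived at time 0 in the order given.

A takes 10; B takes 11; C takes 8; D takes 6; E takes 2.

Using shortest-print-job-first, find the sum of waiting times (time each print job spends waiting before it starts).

52

SPT (increasing processing time): E D C A B.
E: waits 0, runs 0→2
D: waits 2, runs 2→8
C: waits 8, runs 8→16
A: waits 16, runs 16→26
B: waits 26, runs 26→37
Sum = 0+2+8+16+26 = 52.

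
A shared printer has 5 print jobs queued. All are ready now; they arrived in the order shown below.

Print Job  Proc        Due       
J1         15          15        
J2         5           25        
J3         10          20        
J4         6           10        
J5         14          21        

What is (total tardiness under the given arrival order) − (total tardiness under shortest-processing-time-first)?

14

FIFO (arrival order): J1 J2 J3 J4 J5.
J1: 0→15, due 15, tardiness 0
J2: 15→20, due 25, tardiness 0
J3: 20→30, due 20, tardiness 10
J4: 30→36, due 10, tardiness 26
J5: 36→50, due 21, tardiness 29
Sum = 0+0+10+26+29 = 65.
SPT (increasing processing time): J2 J4 J3 J5 J1.
J2: 0→5, due 25, tardiness 0
J4: 5→11, due 10, tardiness 1
J3: 11→21, due 20, tardiness 1
J5: 21→35, due 21, tardiness 14
J1: 35→50, due 15, tardiness 35
Sum = 0+1+1+14+35 = 51.
Difference = 65 − 51 = 14.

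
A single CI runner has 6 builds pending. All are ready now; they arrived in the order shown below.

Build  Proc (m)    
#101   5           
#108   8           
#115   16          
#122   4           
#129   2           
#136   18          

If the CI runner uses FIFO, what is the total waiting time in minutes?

FIFO (arrival order): #101 #108 #115 #122 #129 #136.
#101: waits 0, runs 0→5
#108: waits 5, runs 5→13
#115: waits 13, runs 13→29
#122: waits 29, runs 29→33
#129: waits 33, runs 33→35
#136: waits 35, runs 35→53
Sum = 0+5+13+29+33+35 = 115.

115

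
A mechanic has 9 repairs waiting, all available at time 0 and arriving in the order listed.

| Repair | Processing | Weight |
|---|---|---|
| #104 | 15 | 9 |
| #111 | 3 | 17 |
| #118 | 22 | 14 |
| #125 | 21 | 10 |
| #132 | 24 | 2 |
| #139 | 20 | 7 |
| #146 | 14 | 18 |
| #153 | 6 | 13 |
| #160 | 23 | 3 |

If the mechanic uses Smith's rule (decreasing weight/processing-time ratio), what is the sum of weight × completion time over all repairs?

WSPT (decreasing weight/processing-time ratio): #111 #153 #146 #118 #104 #125 #139 #160 #132.
#111: finishes 3, weight 17, w·C = 51
#153: finishes 9, weight 13, w·C = 117
#146: finishes 23, weight 18, w·C = 414
#118: finishes 45, weight 14, w·C = 630
#104: finishes 60, weight 9, w·C = 540
#125: finishes 81, weight 10, w·C = 810
#139: finishes 101, weight 7, w·C = 707
#160: finishes 124, weight 3, w·C = 372
#132: finishes 148, weight 2, w·C = 296
Sum = 51+117+414+630+540+810+707+372+296 = 3937.

3937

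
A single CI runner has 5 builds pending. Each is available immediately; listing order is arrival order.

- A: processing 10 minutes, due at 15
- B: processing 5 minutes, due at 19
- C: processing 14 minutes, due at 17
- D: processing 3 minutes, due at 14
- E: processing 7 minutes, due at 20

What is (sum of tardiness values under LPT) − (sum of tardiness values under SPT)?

LPT (decreasing processing time): C A E B D.
C: 0→14, due 17, tardiness 0
A: 14→24, due 15, tardiness 9
E: 24→31, due 20, tardiness 11
B: 31→36, due 19, tardiness 17
D: 36→39, due 14, tardiness 25
Sum = 0+9+11+17+25 = 62.
SPT (increasing processing time): D B E A C.
D: 0→3, due 14, tardiness 0
B: 3→8, due 19, tardiness 0
E: 8→15, due 20, tardiness 0
A: 15→25, due 15, tardiness 10
C: 25→39, due 17, tardiness 22
Sum = 0+0+0+10+22 = 32.
Difference = 62 − 32 = 30.

30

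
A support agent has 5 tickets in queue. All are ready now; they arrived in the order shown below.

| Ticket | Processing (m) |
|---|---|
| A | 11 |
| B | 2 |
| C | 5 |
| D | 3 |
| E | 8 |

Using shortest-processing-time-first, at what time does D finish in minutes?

SPT (increasing processing time): B D C E A.
B: 0→2
D: 2→5

5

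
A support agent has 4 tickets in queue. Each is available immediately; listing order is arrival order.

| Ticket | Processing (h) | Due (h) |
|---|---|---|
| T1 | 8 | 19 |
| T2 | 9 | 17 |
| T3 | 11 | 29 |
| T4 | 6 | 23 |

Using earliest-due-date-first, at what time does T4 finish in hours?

23

EDD (increasing due date): T2 T1 T4 T3.
T2: 0→9
T1: 9→17
T4: 17→23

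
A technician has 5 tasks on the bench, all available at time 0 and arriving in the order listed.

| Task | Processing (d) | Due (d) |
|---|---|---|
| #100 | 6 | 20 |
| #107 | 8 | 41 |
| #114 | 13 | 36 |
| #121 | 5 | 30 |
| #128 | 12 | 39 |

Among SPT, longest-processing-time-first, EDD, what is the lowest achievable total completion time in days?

110

SPT (increasing processing time): #121 #100 #107 #128 #114.
#121: 0→5
#100: 5→11
#107: 11→19
#128: 19→31
#114: 31→44
Sum = 5+11+19+31+44 = 110.
LPT (decreasing processing time): #114 #128 #107 #100 #121.
#114: 0→13
#128: 13→25
#107: 25→33
#100: 33→39
#121: 39→44
Sum = 13+25+33+39+44 = 154.
EDD (increasing due date): #100 #121 #114 #128 #107.
#100: 0→6
#121: 6→11
#114: 11→24
#128: 24→36
#107: 36→44
Sum = 6+11+24+36+44 = 121.
SPT 110, LPT 154, EDD 121 → minimum 110.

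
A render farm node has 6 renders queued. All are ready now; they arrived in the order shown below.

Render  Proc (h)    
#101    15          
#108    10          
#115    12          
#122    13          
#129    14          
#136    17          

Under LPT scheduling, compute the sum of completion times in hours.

LPT (decreasing processing time): #136 #101 #129 #122 #115 #108.
#136: 0→17
#101: 17→32
#129: 32→46
#122: 46→59
#115: 59→71
#108: 71→81
Sum = 17+32+46+59+71+81 = 306.

306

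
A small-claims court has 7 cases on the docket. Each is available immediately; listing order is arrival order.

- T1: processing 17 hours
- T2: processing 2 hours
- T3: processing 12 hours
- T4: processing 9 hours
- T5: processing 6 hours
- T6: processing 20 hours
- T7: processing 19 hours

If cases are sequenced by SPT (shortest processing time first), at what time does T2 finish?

2

SPT (increasing processing time): T2 T5 T4 T3 T1 T7 T6.
T2: 0→2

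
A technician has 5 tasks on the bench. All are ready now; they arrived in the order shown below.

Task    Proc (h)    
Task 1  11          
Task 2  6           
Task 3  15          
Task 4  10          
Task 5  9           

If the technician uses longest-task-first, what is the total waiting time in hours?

122

LPT (decreasing processing time): Task 3 Task 1 Task 4 Task 5 Task 2.
Task 3: waits 0, runs 0→15
Task 1: waits 15, runs 15→26
Task 4: waits 26, runs 26→36
Task 5: waits 36, runs 36→45
Task 2: waits 45, runs 45→51
Sum = 0+15+26+36+45 = 122.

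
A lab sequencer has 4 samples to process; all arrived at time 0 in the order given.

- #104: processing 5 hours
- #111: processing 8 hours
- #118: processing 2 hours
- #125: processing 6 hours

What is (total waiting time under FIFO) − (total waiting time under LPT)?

-8

FIFO (arrival order): #104 #111 #118 #125.
#104: waits 0, runs 0→5
#111: waits 5, runs 5→13
#118: waits 13, runs 13→15
#125: waits 15, runs 15→21
Sum = 0+5+13+15 = 33.
LPT (decreasing processing time): #111 #125 #104 #118.
#111: waits 0, runs 0→8
#125: waits 8, runs 8→14
#104: waits 14, runs 14→19
#118: waits 19, runs 19→21
Sum = 0+8+14+19 = 41.
Difference = 33 − 41 = -8.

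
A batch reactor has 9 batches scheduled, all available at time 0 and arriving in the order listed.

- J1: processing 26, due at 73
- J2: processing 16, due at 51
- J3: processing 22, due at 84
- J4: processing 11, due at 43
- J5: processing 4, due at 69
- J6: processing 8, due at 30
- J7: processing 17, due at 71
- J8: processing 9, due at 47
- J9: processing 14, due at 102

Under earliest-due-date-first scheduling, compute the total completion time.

543

EDD (increasing due date): J6 J4 J8 J2 J5 J7 J1 J3 J9.
J6: 0→8
J4: 8→19
J8: 19→28
J2: 28→44
J5: 44→48
J7: 48→65
J1: 65→91
J3: 91→113
J9: 113→127
Sum = 8+19+28+44+48+65+91+113+127 = 543.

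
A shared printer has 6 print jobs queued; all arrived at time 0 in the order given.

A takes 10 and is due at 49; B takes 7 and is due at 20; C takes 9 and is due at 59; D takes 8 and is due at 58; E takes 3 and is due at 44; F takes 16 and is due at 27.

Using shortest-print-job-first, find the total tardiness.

SPT (increasing processing time): E B D C A F.
E: 0→3, due 44, tardiness 0
B: 3→10, due 20, tardiness 0
D: 10→18, due 58, tardiness 0
C: 18→27, due 59, tardiness 0
A: 27→37, due 49, tardiness 0
F: 37→53, due 27, tardiness 26
Sum = 0+0+0+0+0+26 = 26.

26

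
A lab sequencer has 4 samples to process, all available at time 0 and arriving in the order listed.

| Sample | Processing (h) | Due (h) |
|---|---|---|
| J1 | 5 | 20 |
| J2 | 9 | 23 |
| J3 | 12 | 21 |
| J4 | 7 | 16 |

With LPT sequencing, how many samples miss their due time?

2

LPT (decreasing processing time): J3 J2 J4 J1.
J3: 0→12, due 21, tardiness 0
J2: 12→21, due 23, tardiness 0
J4: 21→28, due 16, tardiness 12
J1: 28→33, due 20, tardiness 13
Late samples: 2.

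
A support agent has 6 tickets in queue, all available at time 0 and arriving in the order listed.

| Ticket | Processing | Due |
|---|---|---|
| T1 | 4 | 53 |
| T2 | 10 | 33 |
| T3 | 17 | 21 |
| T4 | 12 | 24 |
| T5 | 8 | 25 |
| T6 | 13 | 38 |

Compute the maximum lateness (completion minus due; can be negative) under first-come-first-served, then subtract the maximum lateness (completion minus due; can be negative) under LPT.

FIFO (arrival order): T1 T2 T3 T4 T5 T6.
T1: 0→4, due 53, lateness -49
T2: 4→14, due 33, lateness -19
T3: 14→31, due 21, lateness 10
T4: 31→43, due 24, lateness 19
T5: 43→51, due 25, lateness 26
T6: 51→64, due 38, lateness 26
Maximum = 26.
LPT (decreasing processing time): T3 T6 T4 T2 T5 T1.
T3: 0→17, due 21, lateness -4
T6: 17→30, due 38, lateness -8
T4: 30→42, due 24, lateness 18
T2: 42→52, due 33, lateness 19
T5: 52→60, due 25, lateness 35
T1: 60→64, due 53, lateness 11
Maximum = 35.
Difference = 26 − 35 = -9.

-9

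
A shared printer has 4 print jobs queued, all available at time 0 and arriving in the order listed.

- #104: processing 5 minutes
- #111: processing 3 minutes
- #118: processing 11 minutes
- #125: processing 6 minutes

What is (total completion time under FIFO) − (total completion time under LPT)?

-18

FIFO (arrival order): #104 #111 #118 #125.
#104: 0→5
#111: 5→8
#118: 8→19
#125: 19→25
Sum = 5+8+19+25 = 57.
LPT (decreasing processing time): #118 #125 #104 #111.
#118: 0→11
#125: 11→17
#104: 17→22
#111: 22→25
Sum = 11+17+22+25 = 75.
Difference = 57 − 75 = -18.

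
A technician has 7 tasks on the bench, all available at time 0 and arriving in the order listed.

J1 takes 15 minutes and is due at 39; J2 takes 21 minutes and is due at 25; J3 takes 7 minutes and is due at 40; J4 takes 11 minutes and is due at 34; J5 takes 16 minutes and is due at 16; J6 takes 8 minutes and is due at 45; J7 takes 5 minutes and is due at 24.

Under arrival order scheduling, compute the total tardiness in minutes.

FIFO (arrival order): J1 J2 J3 J4 J5 J6 J7.
J1: 0→15, due 39, tardiness 0
J2: 15→36, due 25, tardiness 11
J3: 36→43, due 40, tardiness 3
J4: 43→54, due 34, tardiness 20
J5: 54→70, due 16, tardiness 54
J6: 70→78, due 45, tardiness 33
J7: 78→83, due 24, tardiness 59
Sum = 0+11+3+20+54+33+59 = 180.

180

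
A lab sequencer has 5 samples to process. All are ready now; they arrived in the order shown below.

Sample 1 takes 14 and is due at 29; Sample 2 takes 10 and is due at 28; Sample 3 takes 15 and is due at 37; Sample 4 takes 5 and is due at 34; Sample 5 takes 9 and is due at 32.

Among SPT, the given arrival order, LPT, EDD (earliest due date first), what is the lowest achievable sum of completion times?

134

SPT (increasing processing time): Sample 4 Sample 5 Sample 2 Sample 1 Sample 3.
Sample 4: 0→5
Sample 5: 5→14
Sample 2: 14→24
Sample 1: 24→38
Sample 3: 38→53
Sum = 5+14+24+38+53 = 134.
FIFO (arrival order): Sample 1 Sample 2 Sample 3 Sample 4 Sample 5.
Sample 1: 0→14
Sample 2: 14→24
Sample 3: 24→39
Sample 4: 39→44
Sample 5: 44→53
Sum = 14+24+39+44+53 = 174.
LPT (decreasing processing time): Sample 3 Sample 1 Sample 2 Sample 5 Sample 4.
Sample 3: 0→15
Sample 1: 15→29
Sample 2: 29→39
Sample 5: 39→48
Sample 4: 48→53
Sum = 15+29+39+48+53 = 184.
EDD (increasing due date): Sample 2 Sample 1 Sample 5 Sample 4 Sample 3.
Sample 2: 0→10
Sample 1: 10→24
Sample 5: 24→33
Sample 4: 33→38
Sample 3: 38→53
Sum = 10+24+33+38+53 = 158.
SPT 134, FIFO 174, LPT 184, EDD 158 → minimum 134.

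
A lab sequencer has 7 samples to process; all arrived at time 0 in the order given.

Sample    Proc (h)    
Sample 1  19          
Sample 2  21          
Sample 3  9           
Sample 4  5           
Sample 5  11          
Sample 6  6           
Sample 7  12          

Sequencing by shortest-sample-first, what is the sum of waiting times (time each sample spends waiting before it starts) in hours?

SPT (increasing processing time): Sample 4 Sample 6 Sample 3 Sample 5 Sample 7 Sample 1 Sample 2.
Sample 4: waits 0, runs 0→5
Sample 6: waits 5, runs 5→11
Sample 3: waits 11, runs 11→20
Sample 5: waits 20, runs 20→31
Sample 7: waits 31, runs 31→43
Sample 1: waits 43, runs 43→62
Sample 2: waits 62, runs 62→83
Sum = 0+5+11+20+31+43+62 = 172.

172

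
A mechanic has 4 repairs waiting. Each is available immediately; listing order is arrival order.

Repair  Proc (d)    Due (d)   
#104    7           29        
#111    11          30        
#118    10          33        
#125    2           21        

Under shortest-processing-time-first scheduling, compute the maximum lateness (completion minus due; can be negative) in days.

SPT (increasing processing time): #125 #104 #118 #111.
#125: 0→2, due 21, lateness -19
#104: 2→9, due 29, lateness -20
#118: 9→19, due 33, lateness -14
#111: 19→30, due 30, lateness 0
Maximum = 0.

0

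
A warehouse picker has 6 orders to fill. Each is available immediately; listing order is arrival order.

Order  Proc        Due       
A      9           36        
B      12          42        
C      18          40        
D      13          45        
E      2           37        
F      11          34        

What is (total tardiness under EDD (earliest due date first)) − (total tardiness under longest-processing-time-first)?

EDD (increasing due date): F A E C B D.
F: 0→11, due 34, tardiness 0
A: 11→20, due 36, tardiness 0
E: 20→22, due 37, tardiness 0
C: 22→40, due 40, tardiness 0
B: 40→52, due 42, tardiness 10
D: 52→65, due 45, tardiness 20
Sum = 0+0+0+0+10+20 = 30.
LPT (decreasing processing time): C D B F A E.
C: 0→18, due 40, tardiness 0
D: 18→31, due 45, tardiness 0
B: 31→43, due 42, tardiness 1
F: 43→54, due 34, tardiness 20
A: 54→63, due 36, tardiness 27
E: 63→65, due 37, tardiness 28
Sum = 0+0+1+20+27+28 = 76.
Difference = 30 − 76 = -46.

-46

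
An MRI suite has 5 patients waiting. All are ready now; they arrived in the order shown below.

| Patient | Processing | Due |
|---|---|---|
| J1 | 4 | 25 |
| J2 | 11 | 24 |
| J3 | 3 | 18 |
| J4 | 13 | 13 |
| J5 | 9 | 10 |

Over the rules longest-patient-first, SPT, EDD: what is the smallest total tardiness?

LPT (decreasing processing time): J4 J2 J5 J1 J3.
J4: 0→13, due 13, tardiness 0
J2: 13→24, due 24, tardiness 0
J5: 24→33, due 10, tardiness 23
J1: 33→37, due 25, tardiness 12
J3: 37→40, due 18, tardiness 22
Sum = 0+0+23+12+22 = 57.
SPT (increasing processing time): J3 J1 J5 J2 J4.
J3: 0→3, due 18, tardiness 0
J1: 3→7, due 25, tardiness 0
J5: 7→16, due 10, tardiness 6
J2: 16→27, due 24, tardiness 3
J4: 27→40, due 13, tardiness 27
Sum = 0+0+6+3+27 = 36.
EDD (increasing due date): J5 J4 J3 J2 J1.
J5: 0→9, due 10, tardiness 0
J4: 9→22, due 13, tardiness 9
J3: 22→25, due 18, tardiness 7
J2: 25→36, due 24, tardiness 12
J1: 36→40, due 25, tardiness 15
Sum = 0+9+7+12+15 = 43.
LPT 57, SPT 36, EDD 43 → minimum 36.

36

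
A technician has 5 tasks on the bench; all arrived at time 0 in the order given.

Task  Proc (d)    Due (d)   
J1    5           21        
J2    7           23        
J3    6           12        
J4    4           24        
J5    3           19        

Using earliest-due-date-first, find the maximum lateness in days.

EDD (increasing due date): J3 J5 J1 J2 J4.
J3: 0→6, due 12, lateness -6
J5: 6→9, due 19, lateness -10
J1: 9→14, due 21, lateness -7
J2: 14→21, due 23, lateness -2
J4: 21→25, due 24, lateness 1
Maximum = 1.

1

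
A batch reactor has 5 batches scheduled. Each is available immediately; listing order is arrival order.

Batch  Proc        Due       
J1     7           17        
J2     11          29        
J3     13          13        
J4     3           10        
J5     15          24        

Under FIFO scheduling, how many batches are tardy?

3

FIFO (arrival order): J1 J2 J3 J4 J5.
J1: 0→7, due 17, tardiness 0
J2: 7→18, due 29, tardiness 0
J3: 18→31, due 13, tardiness 18
J4: 31→34, due 10, tardiness 24
J5: 34→49, due 24, tardiness 25
Late batches: 3.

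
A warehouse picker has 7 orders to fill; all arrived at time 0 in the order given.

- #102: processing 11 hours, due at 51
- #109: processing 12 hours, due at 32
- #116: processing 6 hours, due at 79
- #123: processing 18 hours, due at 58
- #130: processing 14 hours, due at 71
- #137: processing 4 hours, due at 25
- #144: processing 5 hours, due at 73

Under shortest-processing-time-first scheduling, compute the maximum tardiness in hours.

12

SPT (increasing processing time): #137 #144 #116 #102 #109 #130 #123.
#137: 0→4, due 25, tardiness 0
#144: 4→9, due 73, tardiness 0
#116: 9→15, due 79, tardiness 0
#102: 15→26, due 51, tardiness 0
#109: 26→38, due 32, tardiness 6
#130: 38→52, due 71, tardiness 0
#123: 52→70, due 58, tardiness 12
Maximum = 12.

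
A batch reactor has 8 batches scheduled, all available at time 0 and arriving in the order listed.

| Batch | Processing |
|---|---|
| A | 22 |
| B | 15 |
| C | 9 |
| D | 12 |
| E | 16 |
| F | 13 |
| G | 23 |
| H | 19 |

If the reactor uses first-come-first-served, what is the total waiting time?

434

FIFO (arrival order): A B C D E F G H.
A: waits 0, runs 0→22
B: waits 22, runs 22→37
C: waits 37, runs 37→46
D: waits 46, runs 46→58
E: waits 58, runs 58→74
F: waits 74, runs 74→87
G: waits 87, runs 87→110
H: waits 110, runs 110→129
Sum = 0+22+37+46+58+74+87+110 = 434.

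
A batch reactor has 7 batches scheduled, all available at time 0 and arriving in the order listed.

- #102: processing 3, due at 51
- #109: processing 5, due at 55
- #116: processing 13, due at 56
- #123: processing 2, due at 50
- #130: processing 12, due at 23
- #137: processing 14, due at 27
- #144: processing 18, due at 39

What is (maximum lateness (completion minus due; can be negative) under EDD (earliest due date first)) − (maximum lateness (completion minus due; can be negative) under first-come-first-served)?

EDD (increasing due date): #130 #137 #144 #123 #102 #109 #116.
#130: 0→12, due 23, lateness -11
#137: 12→26, due 27, lateness -1
#144: 26→44, due 39, lateness 5
#123: 44→46, due 50, lateness -4
#102: 46→49, due 51, lateness -2
#109: 49→54, due 55, lateness -1
#116: 54→67, due 56, lateness 11
Maximum = 11.
FIFO (arrival order): #102 #109 #116 #123 #130 #137 #144.
#102: 0→3, due 51, lateness -48
#109: 3→8, due 55, lateness -47
#116: 8→21, due 56, lateness -35
#123: 21→23, due 50, lateness -27
#130: 23→35, due 23, lateness 12
#137: 35→49, due 27, lateness 22
#144: 49→67, due 39, lateness 28
Maximum = 28.
Difference = 11 − 28 = -17.

-17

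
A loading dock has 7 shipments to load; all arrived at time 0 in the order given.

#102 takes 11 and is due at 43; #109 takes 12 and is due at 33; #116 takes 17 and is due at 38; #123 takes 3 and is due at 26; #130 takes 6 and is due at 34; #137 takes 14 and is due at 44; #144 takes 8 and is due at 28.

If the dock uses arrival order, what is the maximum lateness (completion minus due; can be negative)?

43

FIFO (arrival order): #102 #109 #116 #123 #130 #137 #144.
#102: 0→11, due 43, lateness -32
#109: 11→23, due 33, lateness -10
#116: 23→40, due 38, lateness 2
#123: 40→43, due 26, lateness 17
#130: 43→49, due 34, lateness 15
#137: 49→63, due 44, lateness 19
#144: 63→71, due 28, lateness 43
Maximum = 43.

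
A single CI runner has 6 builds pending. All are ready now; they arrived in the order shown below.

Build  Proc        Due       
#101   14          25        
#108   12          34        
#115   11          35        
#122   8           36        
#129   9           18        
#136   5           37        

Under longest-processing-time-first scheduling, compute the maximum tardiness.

28

LPT (decreasing processing time): #101 #108 #115 #129 #122 #136.
#101: 0→14, due 25, tardiness 0
#108: 14→26, due 34, tardiness 0
#115: 26→37, due 35, tardiness 2
#129: 37→46, due 18, tardiness 28
#122: 46→54, due 36, tardiness 18
#136: 54→59, due 37, tardiness 22
Maximum = 28.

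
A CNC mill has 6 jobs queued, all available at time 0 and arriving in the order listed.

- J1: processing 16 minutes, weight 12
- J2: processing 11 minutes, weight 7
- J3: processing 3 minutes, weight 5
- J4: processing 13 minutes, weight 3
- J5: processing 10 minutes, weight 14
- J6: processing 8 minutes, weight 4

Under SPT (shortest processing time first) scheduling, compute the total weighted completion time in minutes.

1444

SPT (increasing processing time): J3 J6 J5 J2 J4 J1.
J3: finishes 3, weight 5, w·C = 15
J6: finishes 11, weight 4, w·C = 44
J5: finishes 21, weight 14, w·C = 294
J2: finishes 32, weight 7, w·C = 224
J4: finishes 45, weight 3, w·C = 135
J1: finishes 61, weight 12, w·C = 732
Sum = 15+44+294+224+135+732 = 1444.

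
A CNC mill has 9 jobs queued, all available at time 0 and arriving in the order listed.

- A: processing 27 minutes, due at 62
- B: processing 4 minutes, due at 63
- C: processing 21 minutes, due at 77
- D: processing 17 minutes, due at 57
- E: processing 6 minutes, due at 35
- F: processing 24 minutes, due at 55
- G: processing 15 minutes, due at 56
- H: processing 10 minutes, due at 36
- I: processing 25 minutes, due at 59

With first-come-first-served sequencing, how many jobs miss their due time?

6

FIFO (arrival order): A B C D E F G H I.
A: 0→27, due 62, tardiness 0
B: 27→31, due 63, tardiness 0
C: 31→52, due 77, tardiness 0
D: 52→69, due 57, tardiness 12
E: 69→75, due 35, tardiness 40
F: 75→99, due 55, tardiness 44
G: 99→114, due 56, tardiness 58
H: 114→124, due 36, tardiness 88
I: 124→149, due 59, tardiness 90
Late jobs: 6.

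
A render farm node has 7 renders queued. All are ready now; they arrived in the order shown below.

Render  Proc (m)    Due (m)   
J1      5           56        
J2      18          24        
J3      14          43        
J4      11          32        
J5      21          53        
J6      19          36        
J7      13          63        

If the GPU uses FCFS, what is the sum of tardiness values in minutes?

FIFO (arrival order): J1 J2 J3 J4 J5 J6 J7.
J1: 0→5, due 56, tardiness 0
J2: 5→23, due 24, tardiness 0
J3: 23→37, due 43, tardiness 0
J4: 37→48, due 32, tardiness 16
J5: 48→69, due 53, tardiness 16
J6: 69→88, due 36, tardiness 52
J7: 88→101, due 63, tardiness 38
Sum = 0+0+0+16+16+52+38 = 122.

122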